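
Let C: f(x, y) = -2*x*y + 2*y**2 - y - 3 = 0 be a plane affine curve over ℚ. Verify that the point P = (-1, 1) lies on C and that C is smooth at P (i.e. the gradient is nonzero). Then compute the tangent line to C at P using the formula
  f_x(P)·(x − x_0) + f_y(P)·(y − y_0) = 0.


Tangent line at P: -2*x + 5*y - 7 = 0.

Step 1: f(-1, 1) = 0, so P lies on C.
Step 2: partial derivatives
  f_x(x, y) = -2*y, f_y(x, y) = -2*x + 4*y - 1.
  f_x(P) = -2, f_y(P) = 5 (gradient nonzero, so P is smooth).
Step 3: tangent line at P: -2·(x − -1) + 5·(y − 1) = 0.
Expanding: -2*x + 5*y - 7 = 0.


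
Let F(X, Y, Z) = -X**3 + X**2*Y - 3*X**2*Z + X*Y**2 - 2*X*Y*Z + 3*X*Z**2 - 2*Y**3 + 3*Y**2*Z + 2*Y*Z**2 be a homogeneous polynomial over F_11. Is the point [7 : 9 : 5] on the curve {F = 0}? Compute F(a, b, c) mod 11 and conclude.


F(7,9,5) ≡ 10 (mod 11); P is NOT on the curve.

Evaluate F(7, 9, 5) term-by-term (mod 11).
  -X**3 ↦ -1·343·1·1 = -343
  X**2*Y ↦ 1·49·9·1 = 441
  -3*X**2*Z ↦ -3·49·1·5 = -735
  X*Y**2 ↦ 1·7·81·1 = 567
  -2*X*Y*Z ↦ -2·7·9·5 = -630
  3*X*Z**2 ↦ 3·7·1·25 = 525
  -2*Y**3 ↦ -2·1·729·1 = -1458
  3*Y**2*Z ↦ 3·1·81·5 = 1215
  2*Y*Z**2 ↦ 2·1·9·25 = 450
Sum: F(7, 9, 5) = (-343) + (441) + (-735) + (567) + (-630) + (525) + (-1458) + (1215) + (450) = 32.
Reducing mod 11: 32 ≡ 10 (mod 11).
Since F(a, b, c) ≡ 10 ≠ 0 (mod 11), P does NOT lie on the curve.


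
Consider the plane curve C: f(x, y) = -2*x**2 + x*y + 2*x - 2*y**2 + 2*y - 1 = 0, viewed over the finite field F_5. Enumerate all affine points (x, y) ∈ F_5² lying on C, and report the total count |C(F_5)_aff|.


Affine F_5-points: {(0, 2), (0, 4), (1, 1), (1, 3), (2, 0), (2, 2), (3, 1), (3, 4), (4, 0), (4, 3)}; count = 10.

For each of the 25 pairs (x, y) ∈ F_5², evaluate f(x, y) mod 5. Record the zeros.
  x = 0: [0↦4, 1↦4, 2↦0, 3↦2, 4↦0]  zeros at y ∈ {2, 4}
  x = 1: [0↦4, 1↦0, 2↦2, 3↦0, 4↦4]  zeros at y ∈ {1, 3}
  x = 2: [0↦0, 1↦2, 2↦0, 3↦4, 4↦4]  zeros at y ∈ {0, 2}
  x = 3: [0↦2, 1↦0, 2↦4, 3↦4, 4↦0]  zeros at y ∈ {1, 4}
  x = 4: [0↦0, 1↦4, 2↦4, 3↦0, 4↦2]  zeros at y ∈ {0, 3}
Collecting zeros: affine points = {(0, 2), (0, 4), (1, 1), (1, 3), (2, 0), (2, 2), (3, 1), (3, 4), (4, 0), (4, 3)}.
Total count |C(F_5)_aff| = 10.


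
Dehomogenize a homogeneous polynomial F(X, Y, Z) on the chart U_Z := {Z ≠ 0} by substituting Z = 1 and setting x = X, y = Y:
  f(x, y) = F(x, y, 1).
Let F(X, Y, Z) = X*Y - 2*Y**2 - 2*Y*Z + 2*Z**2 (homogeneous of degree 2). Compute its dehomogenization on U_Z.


f(x, y) = x*y - 2*y**2 - 2*y + 2

On U_Z we set Z = 1. Each monomial c·X^i·Y^j·Z^k in F becomes c·x^i·y^j·1^k = c·x^i·y^j.
Substituting Z = 1: F(X, Y, 1) = x*y - 2*y**2 - 2*y + 2.
Note: deg(f) ≤ deg(F) = 2; strict inequality happens when F is divisible by Z (lost terms).


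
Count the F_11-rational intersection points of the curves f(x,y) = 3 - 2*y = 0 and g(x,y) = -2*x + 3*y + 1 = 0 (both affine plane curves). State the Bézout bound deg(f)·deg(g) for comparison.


Common zeros: {(0, 7)}; count = 1; Bézout bound = 1.

deg(f) = 1, deg(g) = 1, so Bézout bound = 1.
Scan x ∈ F_11. For each x, list the y ∈ F_11 with f(x, y) ≡ 0 and those with g(x, y) ≡ 0 (mod 11); the common zeros in that column are the intersection.
  x = 0: f ≡ 0 at y ∈ {7}; g ≡ 0 at y ∈ {7}; common: {7}.
  x = 1: f ≡ 0 at y ∈ {7}; g ≡ 0 at y ∈ {4}; common: ∅.
  x = 2: f ≡ 0 at y ∈ {7}; g ≡ 0 at y ∈ {1}; common: ∅.
  x = 3: f ≡ 0 at y ∈ {7}; g ≡ 0 at y ∈ {9}; common: ∅.
  x = 4: f ≡ 0 at y ∈ {7}; g ≡ 0 at y ∈ {6}; common: ∅.
  x = 5: f ≡ 0 at y ∈ {7}; g ≡ 0 at y ∈ {3}; common: ∅.
  x = 6: f ≡ 0 at y ∈ {7}; g ≡ 0 at y ∈ {0}; common: ∅.
  x = 7: f ≡ 0 at y ∈ {7}; g ≡ 0 at y ∈ {8}; common: ∅.
  x = 8: f ≡ 0 at y ∈ {7}; g ≡ 0 at y ∈ {5}; common: ∅.
  x = 9: f ≡ 0 at y ∈ {7}; g ≡ 0 at y ∈ {2}; common: ∅.
  x = 10: f ≡ 0 at y ∈ {7}; g ≡ 0 at y ∈ {10}; common: ∅.
Collecting: common zeros = {(0, 7)}, so the count is 1.
Comparison with the Bézout bound: 1 ≤ 1 = deg(f)·deg(g), as expected for curves with no common component (the bound is attained).


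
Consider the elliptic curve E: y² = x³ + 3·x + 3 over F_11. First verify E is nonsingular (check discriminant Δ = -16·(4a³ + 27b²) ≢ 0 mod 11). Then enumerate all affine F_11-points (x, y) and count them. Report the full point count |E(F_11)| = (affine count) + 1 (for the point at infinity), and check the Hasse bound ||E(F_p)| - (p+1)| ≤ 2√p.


Affine points = {(0, 5), (0, 6), (5, 0), (7, 2), (7, 9), (8, 0), (9, 0)}; affine count = 7; |E(F_11)| = 8.

Discriminant check: Δ ∝ 4a³ + 27b² = 4·3³ + 27·3² = 4·27 + 27·9 ≡ 10 (mod 11). Nonzero ⇒ E is nonsingular.
For each x ∈ F_11, compute rhs = x³ + 3·x + 3 mod 11, then count y ∈ F_11 with y² ≡ rhs.
  x = 0: rhs = 3, matching y values: 5, 6 (2 points).
  x = 1: rhs = 7, matching y values: none (0 points).
  x = 2: rhs = 6, matching y values: none (0 points).
  x = 3: rhs = 6, matching y values: none (0 points).
  x = 4: rhs = 2, matching y values: none (0 points).
  x = 5: rhs = 0, matching y values: 0 (1 points).
  x = 6: rhs = 6, matching y values: none (0 points).
  x = 7: rhs = 4, matching y values: 2, 9 (2 points).
  x = 8: rhs = 0, matching y values: 0 (1 points).
  x = 9: rhs = 0, matching y values: 0 (1 points).
  x = 10: rhs = 10, matching y values: none (0 points).
Total affine count: 7.
Full point count |E(F_11)| = 7 + 1 = 8.
Hasse bound: |8 − (11+1)| = |-4| = 4 ≤ 2√11 ≈ 6.6332 ✓.


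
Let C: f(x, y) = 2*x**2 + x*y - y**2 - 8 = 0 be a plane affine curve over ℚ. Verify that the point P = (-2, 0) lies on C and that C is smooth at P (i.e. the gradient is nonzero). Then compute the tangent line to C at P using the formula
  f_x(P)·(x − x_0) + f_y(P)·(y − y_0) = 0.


Tangent line at P: -8*x - 2*y - 16 = 0.

Step 1: f(-2, 0) = 0, so P lies on C.
Step 2: partial derivatives
  f_x(x, y) = 4*x + y, f_y(x, y) = x - 2*y.
  f_x(P) = -8, f_y(P) = -2 (gradient nonzero, so P is smooth).
Step 3: tangent line at P: -8·(x − -2) + -2·(y − 0) = 0.
Expanding: -8*x - 2*y - 16 = 0.


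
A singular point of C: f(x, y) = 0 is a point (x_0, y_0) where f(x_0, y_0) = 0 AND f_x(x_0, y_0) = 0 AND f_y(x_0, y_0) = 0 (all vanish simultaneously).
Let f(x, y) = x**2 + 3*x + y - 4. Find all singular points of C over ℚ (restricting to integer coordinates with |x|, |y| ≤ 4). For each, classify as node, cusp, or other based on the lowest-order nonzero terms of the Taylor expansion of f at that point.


No singular points in the scanned grid; C is smooth there.

Compute partial derivatives:
  f_x = 2*x + 3.
  f_y = 1.
f_y = 1 is a nonzero constant, so f_y never vanishes: no point (x, y) can satisfy f = f_x = f_y = 0. In particular no (x, y) ∈ {−4, ..., 4}² is singular; the curve is smooth.


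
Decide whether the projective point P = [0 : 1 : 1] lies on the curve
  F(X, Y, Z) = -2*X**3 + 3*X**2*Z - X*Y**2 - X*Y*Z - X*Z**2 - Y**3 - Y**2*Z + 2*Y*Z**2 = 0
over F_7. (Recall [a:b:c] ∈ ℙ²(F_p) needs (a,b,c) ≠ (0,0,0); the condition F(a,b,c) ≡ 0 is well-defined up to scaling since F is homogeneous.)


F(0,1,1) ≡ 0 (mod 7); P is on the curve.

Evaluate F(0, 1, 1) term-by-term (mod 7).
  -2*X**3 ↦ -2·0·1·1 = 0
  3*X**2*Z ↦ 3·0·1·1 = 0
  -X*Y**2 ↦ -1·0·1·1 = 0
  -X*Y*Z ↦ -1·0·1·1 = 0
  -X*Z**2 ↦ -1·0·1·1 = 0
  -Y**3 ↦ -1·1·1·1 = -1
  -Y**2*Z ↦ -1·1·1·1 = -1
  2*Y*Z**2 ↦ 2·1·1·1 = 2
Sum: F(0, 1, 1) = (0) + (0) + (0) + (0) + (0) + (-1) + (-1) + (2) = 0.
Reducing mod 7: 0 ≡ 0 (mod 7).
Since F(a, b, c) ≡ 0 (mod 7), P lies on the curve.


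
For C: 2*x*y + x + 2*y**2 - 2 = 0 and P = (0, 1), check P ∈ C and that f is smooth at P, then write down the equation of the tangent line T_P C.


Tangent line at P: 3*x + 4*y - 4 = 0.

Step 1: f(0, 1) = 0, so P lies on C.
Step 2: partial derivatives
  f_x(x, y) = 2*y + 1, f_y(x, y) = 2*x + 4*y.
  f_x(P) = 3, f_y(P) = 4 (gradient nonzero, so P is smooth).
Step 3: tangent line at P: 3·(x − 0) + 4·(y − 1) = 0.
Expanding: 3*x + 4*y - 4 = 0.


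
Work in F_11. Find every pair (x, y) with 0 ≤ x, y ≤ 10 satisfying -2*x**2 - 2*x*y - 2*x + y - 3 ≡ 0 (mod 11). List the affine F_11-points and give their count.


Affine F_11-points: {(0, 3), (1, 4), (2, 6), (3, 10), (4, 8), (5, 4), (7, 3), (8, 10), (9, 8), (10, 1)}; count = 10.

For each of the 121 pairs (x, y) ∈ F_11², evaluate f(x, y) mod 11. Record the zeros.
  x = 0: [0↦8, 1↦9, 2↦10, 3↦0, 4↦1, 5↦2, 6↦3, 7↦4, 8↦5, 9↦6, 10↦7]  zeros at y ∈ {3}
  x = 1: [0↦4, 1↦3, 2↦2, 3↦1, 4↦0, 5↦10, 6↦9, 7↦8, 8↦7, 9↦6, 10↦5]  zeros at y ∈ {4}
  x = 2: [0↦7, 1↦4, 2↦1, 3↦9, 4↦6, 5↦3, 6↦0, 7↦8, 8↦5, 9↦2, 10↦10]  zeros at y ∈ {6}
  x = 3: [0↦6, 1↦1, 2↦7, 3↦2, 4↦8, 5↦3, 6↦9, 7↦4, 8↦10, 9↦5, 10↦0]  zeros at y ∈ {10}
  x = 4: [0↦1, 1↦5, 2↦9, 3↦2, 4↦6, 5↦10, 6↦3, 7↦7, 8↦0, 9↦4, 10↦8]  zeros at y ∈ {8}
  x = 5: [0↦3, 1↦5, 2↦7, 3↦9, 4↦0, 5↦2, 6↦4, 7↦6, 8↦8, 9↦10, 10↦1]  zeros at y ∈ {4}
  x = 6: [0↦1, 1↦1, 2↦1, 3↦1, 4↦1, 5↦1, 6↦1, 7↦1, 8↦1, 9↦1, 10↦1]  zeros at y ∈ ∅
  x = 7: [0↦6, 1↦4, 2↦2, 3↦0, 4↦9, 5↦7, 6↦5, 7↦3, 8↦1, 9↦10, 10↦8]  zeros at y ∈ {3}
  x = 8: [0↦7, 1↦3, 2↦10, 3↦6, 4↦2, 5↦9, 6↦5, 7↦1, 8↦8, 9↦4, 10↦0]  zeros at y ∈ {10}
  x = 9: [0↦4, 1↦9, 2↦3, 3↦8, 4↦2, 5↦7, 6↦1, 7↦6, 8↦0, 9↦5, 10↦10]  zeros at y ∈ {8}
  x = 10: [0↦8, 1↦0, 2↦3, 3↦6, 4↦9, 5↦1, 6↦4, 7↦7, 8↦10, 9↦2, 10↦5]  zeros at y ∈ {1}
Collecting zeros: affine points = {(0, 3), (1, 4), (2, 6), (3, 10), (4, 8), (5, 4), (7, 3), (8, 10), (9, 8), (10, 1)}.
Total count |C(F_11)_aff| = 10.


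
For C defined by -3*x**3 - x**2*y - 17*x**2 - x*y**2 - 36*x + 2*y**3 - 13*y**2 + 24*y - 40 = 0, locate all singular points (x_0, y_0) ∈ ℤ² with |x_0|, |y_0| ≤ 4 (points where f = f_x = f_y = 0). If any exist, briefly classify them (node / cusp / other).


Singular points: {(-2, 2)}; classification: node.

Compute partial derivatives:
  f_x = -9*x**2 - 2*x*y - 34*x - y**2 - 36.
  f_y = -x**2 - 2*x*y + 6*y**2 - 26*y + 24.
Scan x_0 ∈ {−4, ..., 4}. For each x_0, f_y(x_0, y) is a polynomial in y; find its integer roots y ∈ {−4, ..., 4}, then test f_x and f at those candidates.
  x = -4: f_y(-4, y) = 6*y**2 - 18*y + 8; no integer root y with |y| ≤ 4.
  x = -3: f_y(-3, y) = 6*y**2 - 20*y + 15; no integer root y with |y| ≤ 4.
  x = -2: f_y(-2, y) = 6*y**2 - 22*y + 20; vanishes at y ∈ {2}. (-2, 2): f_x = 0, f = 0 — SINGULAR.
  x = -1: f_y(-1, y) = 6*y**2 - 24*y + 23; no integer root y with |y| ≤ 4.
  x = 0: f_y(0, y) = 6*y**2 - 26*y + 24; vanishes at y ∈ {3}. (0, 3): f_x = -45 ≠ 0.
  x = 1: f_y(1, y) = 6*y**2 - 28*y + 23; no integer root y with |y| ≤ 4.
  x = 2: f_y(2, y) = 6*y**2 - 30*y + 20; no integer root y with |y| ≤ 4.
  x = 3: f_y(3, y) = 6*y**2 - 32*y + 15; no integer root y with |y| ≤ 4.
  x = 4: f_y(4, y) = 6*y**2 - 34*y + 8; no integer root y with |y| ≤ 4.
Only singular point on the grid: (-2, 2).
Classify: substitute x = -2 + u, y = 2 + v and expand: f = -3*u**3 - u**2*v - u**2 - u*v**2 + 2*v**3 + v**2.
No constant or linear terms (consistent with a singular point). Quadratic part: -u**2 + v**2. Cubic part: -3*u**3 - u**2*v - u*v**2 + 2*v**3.
The quadratic part v**2 - u**2 = (v − u)(v + u) splits into two distinct linear factors, so there are two distinct tangent lines y − 2 = ±(x − -2) — this is a node (ordinary double point).
Classification: node.


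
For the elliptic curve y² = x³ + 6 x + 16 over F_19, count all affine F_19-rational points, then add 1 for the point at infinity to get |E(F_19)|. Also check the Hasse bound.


Affine points = {(0, 4), (0, 15), (1, 2), (1, 17), (2, 6), (2, 13), (3, 2), (3, 17), (4, 3), (4, 16), (5, 0), (8, 5), (8, 14), (9, 1), (9, 18), (11, 8), (11, 11), (12, 7), (12, 12), (13, 7), (13, 12), (15, 2), (15, 17), (16, 3), (16, 16), (18, 3), (18, 16)}; affine count = 27; |E(F_19)| = 28.

Discriminant check: Δ ∝ 4a³ + 27b² = 4·6³ + 27·16² = 4·216 + 27·256 ≡ 5 (mod 19). Nonzero ⇒ E is nonsingular.
For each x ∈ F_19, compute rhs = x³ + 6·x + 16 mod 19, then count y ∈ F_19 with y² ≡ rhs.
  x = 0: rhs = 16, matching y values: 4, 15 (2 points).
  x = 1: rhs = 4, matching y values: 2, 17 (2 points).
  x = 2: rhs = 17, matching y values: 6, 13 (2 points).
  x = 3: rhs = 4, matching y values: 2, 17 (2 points).
  x = 4: rhs = 9, matching y values: 3, 16 (2 points).
  x = 5: rhs = 0, matching y values: 0 (1 points).
  x = 6: rhs = 2, matching y values: none (0 points).
  x = 7: rhs = 2, matching y values: none (0 points).
  x = 8: rhs = 6, matching y values: 5, 14 (2 points).
  x = 9: rhs = 1, matching y values: 1, 18 (2 points).
  x = 10: rhs = 12, matching y values: none (0 points).
  x = 11: rhs = 7, matching y values: 8, 11 (2 points).
  x = 12: rhs = 11, matching y values: 7, 12 (2 points).
  x = 13: rhs = 11, matching y values: 7, 12 (2 points).
  x = 14: rhs = 13, matching y values: none (0 points).
  x = 15: rhs = 4, matching y values: 2, 17 (2 points).
  x = 16: rhs = 9, matching y values: 3, 16 (2 points).
  x = 17: rhs = 15, matching y values: none (0 points).
  x = 18: rhs = 9, matching y values: 3, 16 (2 points).
Total affine count: 27.
Full point count |E(F_19)| = 27 + 1 = 28.
Hasse bound: |28 − (19+1)| = |8| = 8 ≤ 2√19 ≈ 8.7178 ✓.


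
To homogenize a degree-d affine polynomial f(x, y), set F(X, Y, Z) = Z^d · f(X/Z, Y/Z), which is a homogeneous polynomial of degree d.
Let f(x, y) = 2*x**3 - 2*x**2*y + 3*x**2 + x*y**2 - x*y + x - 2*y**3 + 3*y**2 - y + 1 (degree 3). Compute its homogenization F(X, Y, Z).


F(X, Y, Z) = 2*X**3 - 2*X**2*Y + 3*X**2*Z + X*Y**2 - X*Y*Z + X*Z**2 - 2*Y**3 + 3*Y**2*Z - Y*Z**2 + Z**3

deg(f) = 3.
Substitute x = X/Z, y = Y/Z into f, then multiply by Z^3.
  monomial 2·x^3·y^0 ↦ 2·X^3·Y^0·Z^0.
  monomial -2·x^2·y^1 ↦ -2·X^2·Y^1·Z^0.
  monomial 3·x^2·y^0 ↦ 3·X^2·Y^0·Z^1.
  monomial 1·x^1·y^2 ↦ 1·X^1·Y^2·Z^0.
  monomial -1·x^1·y^1 ↦ -1·X^1·Y^1·Z^1.
  monomial 1·x^1·y^0 ↦ 1·X^1·Y^0·Z^2.
  monomial -2·x^0·y^3 ↦ -2·X^0·Y^3·Z^0.
  monomial 3·x^0·y^2 ↦ 3·X^0·Y^2·Z^1.
  monomial -1·x^0·y^1 ↦ -1·X^0·Y^1·Z^2.
  monomial 1·x^0·y^0 ↦ 1·X^0·Y^0·Z^3.
Collecting: F(X, Y, Z) = 2*X**3 - 2*X**2*Y + 3*X**2*Z + X*Y**2 - X*Y*Z + X*Z**2 - 2*Y**3 + 3*Y**2*Z - Y*Z**2 + Z**3.


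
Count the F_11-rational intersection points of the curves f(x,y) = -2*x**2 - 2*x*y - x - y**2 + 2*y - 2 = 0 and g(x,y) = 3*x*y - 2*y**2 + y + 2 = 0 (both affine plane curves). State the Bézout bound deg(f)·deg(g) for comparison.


Common zeros: {(6, 6), (10, 3)}; count = 2; Bézout bound = 4.

deg(f) = 2, deg(g) = 2, so Bézout bound = 4.
Scan x ∈ F_11. For each x, list the y ∈ F_11 with f(x, y) ≡ 0 and those with g(x, y) ≡ 0 (mod 11); the common zeros in that column are the intersection.
  x = 0: f ≡ 0 at y ∈ ∅; g ≡ 0 at y ∈ ∅; common: ∅.
  x = 1: f ≡ 0 at y ∈ ∅; g ≡ 0 at y ∈ ∅; common: ∅.
  x = 2: f ≡ 0 at y ∈ {10}; g ≡ 0 at y ∈ ∅; common: ∅.
  x = 3: f ≡ 0 at y ∈ {3, 4}; g ≡ 0 at y ∈ ∅; common: ∅.
  x = 4: f ≡ 0 at y ∈ {6, 10}; g ≡ 0 at y ∈ {4, 8}; common: ∅.
  x = 5: f ≡ 0 at y ∈ {1, 2}; g ≡ 0 at y ∈ ∅; common: ∅.
  x = 6: f ≡ 0 at y ∈ {6}; g ≡ 0 at y ∈ {6, 9}; common: {6}.
  x = 7: f ≡ 0 at y ∈ ∅; g ≡ 0 at y ∈ {1, 10}; common: ∅.
  x = 8: f ≡ 0 at y ∈ ∅; g ≡ 0 at y ∈ {2, 5}; common: ∅.
  x = 9: f ≡ 0 at y ∈ {2, 4}; g ≡ 0 at y ∈ ∅; common: ∅.
  x = 10: f ≡ 0 at y ∈ {1, 3}; g ≡ 0 at y ∈ {3, 7}; common: {3}.
Collecting: common zeros = {(6, 6), (10, 3)}, so the count is 2.
Comparison with the Bézout bound: 2 ≤ 4 = deg(f)·deg(g), as expected for curves with no common component (the affine F_11-count falls short of the bound because intersections may lie at infinity, over extension fields, or carry multiplicity).


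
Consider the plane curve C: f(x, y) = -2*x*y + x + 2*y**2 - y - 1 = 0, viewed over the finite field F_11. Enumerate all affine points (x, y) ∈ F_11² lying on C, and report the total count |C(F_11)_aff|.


Affine F_11-points: {(0, 1), (0, 5), (1, 0), (1, 7), (3, 10), (5, 3), (5, 8), (7, 4), (7, 9), (9, 2)}; count = 10.

For each of the 121 pairs (x, y) ∈ F_11², evaluate f(x, y) mod 11. Record the zeros.
  x = 0: [0↦10, 1↦0, 2↦5, 3↦3, 4↦5, 5↦0, 6↦10, 7↦2, 8↦9, 9↦9, 10↦2]  zeros at y ∈ {1, 5}
  x = 1: [0↦0, 1↦10, 2↦2, 3↦9, 4↦9, 5↦2, 6↦10, 7↦0, 8↦5, 9↦3, 10↦5]  zeros at y ∈ {0, 7}
  x = 2: [0↦1, 1↦9, 2↦10, 3↦4, 4↦2, 5↦4, 6↦10, 7↦9, 8↦1, 9↦8, 10↦8]  zeros at y ∈ ∅
  x = 3: [0↦2, 1↦8, 2↦7, 3↦10, 4↦6, 5↦6, 6↦10, 7↦7, 8↦8, 9↦2, 10↦0]  zeros at y ∈ {10}
  x = 4: [0↦3, 1↦7, 2↦4, 3↦5, 4↦10, 5↦8, 6↦10, 7↦5, 8↦4, 9↦7, 10↦3]  zeros at y ∈ ∅
  x = 5: [0↦4, 1↦6, 2↦1, 3↦0, 4↦3, 5↦10, 6↦10, 7↦3, 8↦0, 9↦1, 10↦6]  zeros at y ∈ {3, 8}
  x = 6: [0↦5, 1↦5, 2↦9, 3↦6, 4↦7, 5↦1, 6↦10, 7↦1, 8↦7, 9↦6, 10↦9]  zeros at y ∈ ∅
  x = 7: [0↦6, 1↦4, 2↦6, 3↦1, 4↦0, 5↦3, 6↦10, 7↦10, 8↦3, 9↦0, 10↦1]  zeros at y ∈ {4, 9}
  x = 8: [0↦7, 1↦3, 2↦3, 3↦7, 4↦4, 5↦5, 6↦10, 7↦8, 8↦10, 9↦5, 10↦4]  zeros at y ∈ ∅
  x = 9: [0↦8, 1↦2, 2↦0, 3↦2, 4↦8, 5↦7, 6↦10, 7↦6, 8↦6, 9↦10, 10↦7]  zeros at y ∈ {2}
  x = 10: [0↦9, 1↦1, 2↦8, 3↦8, 4↦1, 5↦9, 6↦10, 7↦4, 8↦2, 9↦4, 10↦10]  zeros at y ∈ ∅
Collecting zeros: affine points = {(0, 1), (0, 5), (1, 0), (1, 7), (3, 10), (5, 3), (5, 8), (7, 4), (7, 9), (9, 2)}.
Total count |C(F_11)_aff| = 10.


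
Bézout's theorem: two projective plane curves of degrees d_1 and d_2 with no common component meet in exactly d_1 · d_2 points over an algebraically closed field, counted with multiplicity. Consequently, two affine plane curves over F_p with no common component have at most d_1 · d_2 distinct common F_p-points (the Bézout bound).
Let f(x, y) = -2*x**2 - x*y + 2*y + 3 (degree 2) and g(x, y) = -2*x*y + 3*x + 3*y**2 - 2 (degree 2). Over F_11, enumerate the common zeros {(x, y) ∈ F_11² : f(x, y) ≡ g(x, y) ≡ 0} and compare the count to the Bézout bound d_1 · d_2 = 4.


Common zeros: ∅; count = 0; Bézout bound = 4.

deg(f) = 2, deg(g) = 2, so Bézout bound = 4.
Scan x ∈ F_11. For each x, list the y ∈ F_11 with f(x, y) ≡ 0 and those with g(x, y) ≡ 0 (mod 11); the common zeros in that column are the intersection.
  x = 0: f ≡ 0 at y ∈ {4}; g ≡ 0 at y ∈ ∅; common: ∅.
  x = 1: f ≡ 0 at y ∈ {10}; g ≡ 0 at y ∈ {3, 5}; common: ∅.
  x = 2: f ≡ 0 at y ∈ ∅; g ≡ 0 at y ∈ {6, 10}; common: ∅.
  x = 3: f ≡ 0 at y ∈ {7}; g ≡ 0 at y ∈ ∅; common: ∅.
  x = 4: f ≡ 0 at y ∈ {2}; g ≡ 0 at y ∈ ∅; common: ∅.
  x = 5: f ≡ 0 at y ∈ {10}; g ≡ 0 at y ∈ ∅; common: ∅.
  x = 6: f ≡ 0 at y ∈ {2}; g ≡ 0 at y ∈ ∅; common: ∅.
  x = 7: f ≡ 0 at y ∈ {3}; g ≡ 0 at y ∈ {4, 8}; common: ∅.
  x = 8: f ≡ 0 at y ∈ {3}; g ≡ 0 at y ∈ {0, 9}; common: ∅.
  x = 9: f ≡ 0 at y ∈ {4}; g ≡ 0 at y ∈ ∅; common: ∅.
  x = 10: f ≡ 0 at y ∈ {7}; g ≡ 0 at y ∈ {1, 2}; common: ∅.
Collecting: common zeros = ∅, so the count is 0.
Comparison with the Bézout bound: 0 ≤ 4 = deg(f)·deg(g), as expected for curves with no common component (the affine F_11-count falls short of the bound because intersections may lie at infinity, over extension fields, or carry multiplicity).


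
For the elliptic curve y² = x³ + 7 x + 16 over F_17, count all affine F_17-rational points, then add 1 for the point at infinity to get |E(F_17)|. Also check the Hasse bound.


Affine points = {(0, 4), (0, 13), (2, 2), (2, 15), (3, 8), (3, 9), (6, 6), (6, 11), (7, 0), (9, 3), (9, 14), (10, 7), (10, 10), (11, 8), (11, 9), (12, 3), (12, 14), (13, 3), (13, 14), (14, 6), (14, 11), (16, 5), (16, 12)}; affine count = 23; |E(F_17)| = 24.

Discriminant check: Δ ∝ 4a³ + 27b² = 4·7³ + 27·16² = 4·343 + 27·256 ≡ 5 (mod 17). Nonzero ⇒ E is nonsingular.
For each x ∈ F_17, compute rhs = x³ + 7·x + 16 mod 17, then count y ∈ F_17 with y² ≡ rhs.
  x = 0: rhs = 16, matching y values: 4, 13 (2 points).
  x = 1: rhs = 7, matching y values: none (0 points).
  x = 2: rhs = 4, matching y values: 2, 15 (2 points).
  x = 3: rhs = 13, matching y values: 8, 9 (2 points).
  x = 4: rhs = 6, matching y values: none (0 points).
  x = 5: rhs = 6, matching y values: none (0 points).
  x = 6: rhs = 2, matching y values: 6, 11 (2 points).
  x = 7: rhs = 0, matching y values: 0 (1 points).
  x = 8: rhs = 6, matching y values: none (0 points).
  x = 9: rhs = 9, matching y values: 3, 14 (2 points).
  x = 10: rhs = 15, matching y values: 7, 10 (2 points).
  x = 11: rhs = 13, matching y values: 8, 9 (2 points).
  x = 12: rhs = 9, matching y values: 3, 14 (2 points).
  x = 13: rhs = 9, matching y values: 3, 14 (2 points).
  x = 14: rhs = 2, matching y values: 6, 11 (2 points).
  x = 15: rhs = 11, matching y values: none (0 points).
  x = 16: rhs = 8, matching y values: 5, 12 (2 points).
Total affine count: 23.
Full point count |E(F_17)| = 23 + 1 = 24.
Hasse bound: |24 − (17+1)| = |6| = 6 ≤ 2√17 ≈ 8.2462 ✓.


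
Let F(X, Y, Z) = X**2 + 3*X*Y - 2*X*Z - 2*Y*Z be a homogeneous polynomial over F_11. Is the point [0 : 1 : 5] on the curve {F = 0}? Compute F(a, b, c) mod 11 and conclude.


F(0,1,5) ≡ 1 (mod 11); P is NOT on the curve.

Evaluate F(0, 1, 5) term-by-term (mod 11).
  X**2 ↦ 1·0·1·1 = 0
  3*X*Y ↦ 3·0·1·1 = 0
  -2*X*Z ↦ -2·0·1·5 = 0
  -2*Y*Z ↦ -2·1·1·5 = -10
Sum: F(0, 1, 5) = (0) + (0) + (0) + (-10) = -10.
Reducing mod 11: -10 ≡ 1 (mod 11).
Since F(a, b, c) ≡ 1 ≠ 0 (mod 11), P does NOT lie on the curve.


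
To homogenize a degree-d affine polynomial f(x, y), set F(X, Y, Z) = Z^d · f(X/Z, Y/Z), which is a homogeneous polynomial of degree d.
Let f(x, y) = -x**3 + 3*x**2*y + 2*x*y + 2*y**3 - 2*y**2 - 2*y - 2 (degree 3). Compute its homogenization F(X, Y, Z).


F(X, Y, Z) = -X**3 + 3*X**2*Y + 2*X*Y*Z + 2*Y**3 - 2*Y**2*Z - 2*Y*Z**2 - 2*Z**3

deg(f) = 3.
Substitute x = X/Z, y = Y/Z into f, then multiply by Z^3.
  monomial -1·x^3·y^0 ↦ -1·X^3·Y^0·Z^0.
  monomial 3·x^2·y^1 ↦ 3·X^2·Y^1·Z^0.
  monomial 2·x^1·y^1 ↦ 2·X^1·Y^1·Z^1.
  monomial 2·x^0·y^3 ↦ 2·X^0·Y^3·Z^0.
  monomial -2·x^0·y^2 ↦ -2·X^0·Y^2·Z^1.
  monomial -2·x^0·y^1 ↦ -2·X^0·Y^1·Z^2.
  monomial -2·x^0·y^0 ↦ -2·X^0·Y^0·Z^3.
Collecting: F(X, Y, Z) = -X**3 + 3*X**2*Y + 2*X*Y*Z + 2*Y**3 - 2*Y**2*Z - 2*Y*Z**2 - 2*Z**3.


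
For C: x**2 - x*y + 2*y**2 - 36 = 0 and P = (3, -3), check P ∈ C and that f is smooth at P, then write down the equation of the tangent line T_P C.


Tangent line at P: 9*x - 15*y - 72 = 0.

Step 1: f(3, -3) = 0, so P lies on C.
Step 2: partial derivatives
  f_x(x, y) = 2*x - y, f_y(x, y) = -x + 4*y.
  f_x(P) = 9, f_y(P) = -15 (gradient nonzero, so P is smooth).
Step 3: tangent line at P: 9·(x − 3) + -15·(y − -3) = 0.
Expanding: 9*x - 15*y - 72 = 0.


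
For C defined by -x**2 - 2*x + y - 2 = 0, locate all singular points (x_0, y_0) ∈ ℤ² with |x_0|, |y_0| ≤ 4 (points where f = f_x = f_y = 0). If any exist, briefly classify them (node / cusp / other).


No singular points in the scanned grid; C is smooth there.

Compute partial derivatives:
  f_x = -2*x - 2.
  f_y = 1.
f_y = 1 is a nonzero constant, so f_y never vanishes: no point (x, y) can satisfy f = f_x = f_y = 0. In particular no (x, y) ∈ {−4, ..., 4}² is singular; the curve is smooth.


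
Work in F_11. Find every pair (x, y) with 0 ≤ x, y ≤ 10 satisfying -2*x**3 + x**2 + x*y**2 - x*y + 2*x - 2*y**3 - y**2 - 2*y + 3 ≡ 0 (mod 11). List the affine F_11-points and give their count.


Affine F_11-points: {(0, 3), (4, 7), (8, 1), (9, 7), (10, 2), (10, 6)}; count = 6.

For each of the 121 pairs (x, y) ∈ F_11², evaluate f(x, y) mod 11. Record the zeros.
  x = 0: [0↦3, 1↦9, 2↦1, 3↦0, 4↦5, 5↦4, 6↦7, 7↦2, 8↦10, 9↦8, 10↦6]  zeros at y ∈ {3}
  x = 1: [0↦4, 1↦10, 2↦4, 3↦7, 4↦7, 5↦3, 6↦5, 7↦1, 8↦1, 9↦4, 10↦9]  zeros at y ∈ ∅
  x = 2: [0↦6, 1↦1, 2↦8, 3↦4, 4↦10, 5↦3, 6↦4, 7↦1, 8↦4, 9↦1, 10↦2]  zeros at y ∈ ∅
  x = 3: [0↦8, 1↦3, 2↦1, 3↦1, 4↦2, 5↦3, 6↦3, 7↦1, 8↦7, 9↦9, 10↦6]  zeros at y ∈ ∅
  x = 4: [0↦9, 1↦4, 2↦4, 3↦8, 4↦4, 5↦2, 6↦1, 7↦0, 8↦9, 9↦5, 10↦9]  zeros at y ∈ {7}
  x = 5: [0↦8, 1↦3, 2↦5, 3↦2, 4↦4, 5↦10, 6↦8, 7↦8, 8↦9, 9↦10, 10↦10]  zeros at y ∈ ∅
  x = 6: [0↦4, 1↦10, 2↦3, 3↦4, 4↦1, 5↦4, 6↦1, 7↦2, 8↦6, 9↦1, 10↦8]  zeros at y ∈ ∅
  x = 7: [0↦7, 1↦2, 2↦8, 3↦2, 4↦5, 5↦5, 6↦1, 7↦3, 8↦10, 9↦10, 10↦2]  zeros at y ∈ ∅
  x = 8: [0↦5, 1↦0, 2↦8, 3↦6, 4↦4, 5↦1, 6↦7, 7↦10, 8↦9, 9↦3, 10↦2]  zeros at y ∈ {1}
  x = 9: [0↦8, 1↦3, 2↦2, 3↦4, 4↦8, 5↦2, 6↦7, 7↦0, 8↦2, 9↦1, 10↦7]  zeros at y ∈ {7}
  x = 10: [0↦4, 1↦10, 2↦0, 3↦6, 4↦5, 5↦7, 6↦0, 7↦5, 8↦10, 9↦3, 10↦5]  zeros at y ∈ {2, 6}
Collecting zeros: affine points = {(0, 3), (4, 7), (8, 1), (9, 7), (10, 2), (10, 6)}.
Total count |C(F_11)_aff| = 6.


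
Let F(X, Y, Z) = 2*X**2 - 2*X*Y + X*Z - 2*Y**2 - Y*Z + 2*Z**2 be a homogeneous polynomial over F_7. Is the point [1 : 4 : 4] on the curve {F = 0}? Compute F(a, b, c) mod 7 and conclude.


F(1,4,4) ≡ 3 (mod 7); P is NOT on the curve.

Evaluate F(1, 4, 4) term-by-term (mod 7).
  2*X**2 ↦ 2·1·1·1 = 2
  -2*X*Y ↦ -2·1·4·1 = -8
  X*Z ↦ 1·1·1·4 = 4
  -2*Y**2 ↦ -2·1·16·1 = -32
  -Y*Z ↦ -1·1·4·4 = -16
  2*Z**2 ↦ 2·1·1·16 = 32
Sum: F(1, 4, 4) = (2) + (-8) + (4) + (-32) + (-16) + (32) = -18.
Reducing mod 7: -18 ≡ 3 (mod 7).
Since F(a, b, c) ≡ 3 ≠ 0 (mod 7), P does NOT lie on the curve.


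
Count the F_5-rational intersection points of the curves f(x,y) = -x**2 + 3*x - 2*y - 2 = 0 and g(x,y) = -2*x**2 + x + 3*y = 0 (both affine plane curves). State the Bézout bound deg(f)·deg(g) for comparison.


Common zeros: ∅; count = 0; Bézout bound = 4.

deg(f) = 2, deg(g) = 2, so Bézout bound = 4.
Scan x ∈ F_5. For each x, list the y ∈ F_5 with f(x, y) ≡ 0 and those with g(x, y) ≡ 0 (mod 5); the common zeros in that column are the intersection.
  x = 0: f ≡ 0 at y ∈ {4}; g ≡ 0 at y ∈ {0}; common: ∅.
  x = 1: f ≡ 0 at y ∈ {0}; g ≡ 0 at y ∈ {2}; common: ∅.
  x = 2: f ≡ 0 at y ∈ {0}; g ≡ 0 at y ∈ {2}; common: ∅.
  x = 3: f ≡ 0 at y ∈ {4}; g ≡ 0 at y ∈ {0}; common: ∅.
  x = 4: f ≡ 0 at y ∈ {2}; g ≡ 0 at y ∈ {1}; common: ∅.
Collecting: common zeros = ∅, so the count is 0.
Comparison with the Bézout bound: 0 ≤ 4 = deg(f)·deg(g), as expected for curves with no common component (the affine F_5-count falls short of the bound because intersections may lie at infinity, over extension fields, or carry multiplicity).


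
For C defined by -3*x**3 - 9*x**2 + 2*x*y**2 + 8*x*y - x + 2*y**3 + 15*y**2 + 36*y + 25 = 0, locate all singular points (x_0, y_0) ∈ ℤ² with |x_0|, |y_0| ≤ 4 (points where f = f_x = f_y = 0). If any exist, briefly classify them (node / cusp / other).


Singular points: {(-1, -2)}; classification: cusp.

Compute partial derivatives:
  f_x = -9*x**2 - 18*x + 2*y**2 + 8*y - 1.
  f_y = 4*x*y + 8*x + 6*y**2 + 30*y + 36.
Scan x_0 ∈ {−4, ..., 4}. For each x_0, f_y(x_0, y) is a polynomial in y; find its integer roots y ∈ {−4, ..., 4}, then test f_x and f at those candidates.
  x = -4: f_y(-4, y) = 6*y**2 + 14*y + 4; vanishes at y ∈ {-2}. (-4, -2): f_x = -81 ≠ 0.
  x = -3: f_y(-3, y) = 6*y**2 + 18*y + 12; vanishes at y ∈ {-2, -1}. (-3, -2): f_x = -36 ≠ 0; (-3, -1): f_x = -34 ≠ 0.
  x = -2: f_y(-2, y) = 6*y**2 + 22*y + 20; vanishes at y ∈ {-2}. (-2, -2): f_x = -9 ≠ 0.
  x = -1: f_y(-1, y) = 6*y**2 + 26*y + 28; vanishes at y ∈ {-2}. (-1, -2): f_x = 0, f = 0 — SINGULAR.
  x = 0: f_y(0, y) = 6*y**2 + 30*y + 36; vanishes at y ∈ {-3, -2}. (0, -3): f_x = -7 ≠ 0; (0, -2): f_x = -9 ≠ 0.
  x = 1: f_y(1, y) = 6*y**2 + 34*y + 44; vanishes at y ∈ {-2}. (1, -2): f_x = -36 ≠ 0.
  x = 2: f_y(2, y) = 6*y**2 + 38*y + 52; vanishes at y ∈ {-2}. (2, -2): f_x = -81 ≠ 0.
  x = 3: f_y(3, y) = 6*y**2 + 42*y + 60; vanishes at y ∈ {-2}. (3, -2): f_x = -144 ≠ 0.
  x = 4: f_y(4, y) = 6*y**2 + 46*y + 68; vanishes at y ∈ {-2}. (4, -2): f_x = -225 ≠ 0.
Only singular point on the grid: (-1, -2).
Classify: substitute x = -1 + u, y = -2 + v and expand: f = -3*u**3 + 2*u*v**2 + 2*v**3 + v**2.
No constant or linear terms (consistent with a singular point). Quadratic part: v**2. Cubic part: -3*u**3 + 2*u*v**2 + 2*v**3.
The quadratic part v**2 is a perfect square, so there is a single (double) tangent line v = 0, i.e. y = -2. Restricting the cubic part to that line (v = 0) leaves -3*u**3 ≠ 0, so f is not divisible by v and the branch is v² ≈ 3*u**3 to lowest order — this is a cusp.
Classification: cusp.


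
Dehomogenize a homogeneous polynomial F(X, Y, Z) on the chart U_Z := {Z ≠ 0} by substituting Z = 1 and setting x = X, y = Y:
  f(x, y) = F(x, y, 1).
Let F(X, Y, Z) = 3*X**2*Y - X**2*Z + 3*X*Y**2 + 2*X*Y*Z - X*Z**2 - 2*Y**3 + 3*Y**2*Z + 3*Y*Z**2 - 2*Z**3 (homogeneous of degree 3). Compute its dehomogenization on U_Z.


f(x, y) = 3*x**2*y - x**2 + 3*x*y**2 + 2*x*y - x - 2*y**3 + 3*y**2 + 3*y - 2

On U_Z we set Z = 1. Each monomial c·X^i·Y^j·Z^k in F becomes c·x^i·y^j·1^k = c·x^i·y^j.
Substituting Z = 1: F(X, Y, 1) = 3*x**2*y - x**2 + 3*x*y**2 + 2*x*y - x - 2*y**3 + 3*y**2 + 3*y - 2.
Note: deg(f) ≤ deg(F) = 3; strict inequality happens when F is divisible by Z (lost terms).


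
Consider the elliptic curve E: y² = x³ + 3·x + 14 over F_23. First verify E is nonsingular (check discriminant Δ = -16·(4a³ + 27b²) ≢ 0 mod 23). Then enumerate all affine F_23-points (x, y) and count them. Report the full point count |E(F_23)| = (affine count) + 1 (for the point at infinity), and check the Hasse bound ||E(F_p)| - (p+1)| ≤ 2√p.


Affine points = {(1, 8), (1, 15), (3, 2), (3, 21), (5, 4), (5, 19), (6, 8), (6, 15), (10, 3), (10, 20), (16, 8), (16, 15), (18, 9), (18, 14), (20, 1), (20, 22), (21, 0)}; affine count = 17; |E(F_23)| = 18.

Discriminant check: Δ ∝ 4a³ + 27b² = 4·3³ + 27·14² = 4·27 + 27·196 ≡ 18 (mod 23). Nonzero ⇒ E is nonsingular.
For each x ∈ F_23, compute rhs = x³ + 3·x + 14 mod 23, then count y ∈ F_23 with y² ≡ rhs.
  x = 0: rhs = 14, matching y values: none (0 points).
  x = 1: rhs = 18, matching y values: 8, 15 (2 points).
  x = 2: rhs = 5, matching y values: none (0 points).
  x = 3: rhs = 4, matching y values: 2, 21 (2 points).
  x = 4: rhs = 21, matching y values: none (0 points).
  x = 5: rhs = 16, matching y values: 4, 19 (2 points).
  x = 6: rhs = 18, matching y values: 8, 15 (2 points).
  x = 7: rhs = 10, matching y values: none (0 points).
  x = 8: rhs = 21, matching y values: none (0 points).
  x = 9: rhs = 11, matching y values: none (0 points).
  x = 10: rhs = 9, matching y values: 3, 20 (2 points).
  x = 11: rhs = 21, matching y values: none (0 points).
  x = 12: rhs = 7, matching y values: none (0 points).
  x = 13: rhs = 19, matching y values: none (0 points).
  x = 14: rhs = 17, matching y values: none (0 points).
  x = 15: rhs = 7, matching y values: none (0 points).
  x = 16: rhs = 18, matching y values: 8, 15 (2 points).
  x = 17: rhs = 10, matching y values: none (0 points).
  x = 18: rhs = 12, matching y values: 9, 14 (2 points).
  x = 19: rhs = 7, matching y values: none (0 points).
  x = 20: rhs = 1, matching y values: 1, 22 (2 points).
  x = 21: rhs = 0, matching y values: 0 (1 points).
  x = 22: rhs = 10, matching y values: none (0 points).
Total affine count: 17.
Full point count |E(F_23)| = 17 + 1 = 18.
Hasse bound: |18 − (23+1)| = |-6| = 6 ≤ 2√23 ≈ 9.5917 ✓.


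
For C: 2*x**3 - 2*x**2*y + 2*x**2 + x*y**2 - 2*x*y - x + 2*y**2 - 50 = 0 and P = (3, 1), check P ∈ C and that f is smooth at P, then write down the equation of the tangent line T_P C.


Tangent line at P: 52*x - 14*y - 142 = 0.

Step 1: f(3, 1) = 0, so P lies on C.
Step 2: partial derivatives
  f_x(x, y) = 6*x**2 - 4*x*y + 4*x + y**2 - 2*y - 1, f_y(x, y) = -2*x**2 + 2*x*y - 2*x + 4*y.
  f_x(P) = 52, f_y(P) = -14 (gradient nonzero, so P is smooth).
Step 3: tangent line at P: 52·(x − 3) + -14·(y − 1) = 0.
Expanding: 52*x - 14*y - 142 = 0.


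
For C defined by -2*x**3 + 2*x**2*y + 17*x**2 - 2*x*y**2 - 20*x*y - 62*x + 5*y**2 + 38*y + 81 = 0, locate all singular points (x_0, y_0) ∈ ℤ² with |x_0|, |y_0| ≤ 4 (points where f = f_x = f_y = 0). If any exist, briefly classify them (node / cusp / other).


Singular points: {(2, -3)}; classification: node.

Compute partial derivatives:
  f_x = -6*x**2 + 4*x*y + 34*x - 2*y**2 - 20*y - 62.
  f_y = 2*x**2 - 4*x*y - 20*x + 10*y + 38.
Scan x_0 ∈ {−4, ..., 4}. For each x_0, f_y(x_0, y) is a polynomial in y; find its integer roots y ∈ {−4, ..., 4}, then test f_x and f at those candidates.
  x = -4: f_y(-4, y) = 26*y + 150; no integer root y with |y| ≤ 4.
  x = -3: f_y(-3, y) = 22*y + 116; no integer root y with |y| ≤ 4.
  x = -2: f_y(-2, y) = 18*y + 86; no integer root y with |y| ≤ 4.
  x = -1: f_y(-1, y) = 14*y + 60; no integer root y with |y| ≤ 4.
  x = 0: f_y(0, y) = 10*y + 38; no integer root y with |y| ≤ 4.
  x = 1: f_y(1, y) = 6*y + 20; no integer root y with |y| ≤ 4.
  x = 2: f_y(2, y) = 2*y + 6; vanishes at y ∈ {-3}. (2, -3): f_x = 0, f = 0 — SINGULAR.
  x = 3: f_y(3, y) = -2*y - 4; vanishes at y ∈ {-2}. (3, -2): f_x = -6 ≠ 0.
  x = 4: f_y(4, y) = -6*y - 10; no integer root y with |y| ≤ 4.
Only singular point on the grid: (2, -3).
Classify: substitute x = 2 + u, y = -3 + v and expand: f = -2*u**3 + 2*u**2*v - u**2 - 2*u*v**2 + v**2.
No constant or linear terms (consistent with a singular point). Quadratic part: -u**2 + v**2. Cubic part: -2*u**3 + 2*u**2*v - 2*u*v**2.
The quadratic part v**2 - u**2 = (v − u)(v + u) splits into two distinct linear factors, so there are two distinct tangent lines y − -3 = ±(x − 2) — this is a node (ordinary double point).
Classification: node.


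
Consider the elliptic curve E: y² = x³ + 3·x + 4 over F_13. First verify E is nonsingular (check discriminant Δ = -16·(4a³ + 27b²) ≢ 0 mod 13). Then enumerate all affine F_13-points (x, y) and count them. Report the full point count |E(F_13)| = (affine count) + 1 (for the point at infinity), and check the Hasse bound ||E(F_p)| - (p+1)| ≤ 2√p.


Affine points = {(0, 2), (0, 11), (3, 1), (3, 12), (5, 1), (5, 12), (6, 2), (6, 11), (7, 2), (7, 11), (11, 4), (11, 9), (12, 0)}; affine count = 13; |E(F_13)| = 14.

Discriminant check: Δ ∝ 4a³ + 27b² = 4·3³ + 27·4² = 4·27 + 27·16 ≡ 7 (mod 13). Nonzero ⇒ E is nonsingular.
For each x ∈ F_13, compute rhs = x³ + 3·x + 4 mod 13, then count y ∈ F_13 with y² ≡ rhs.
  x = 0: rhs = 4, matching y values: 2, 11 (2 points).
  x = 1: rhs = 8, matching y values: none (0 points).
  x = 2: rhs = 5, matching y values: none (0 points).
  x = 3: rhs = 1, matching y values: 1, 12 (2 points).
  x = 4: rhs = 2, matching y values: none (0 points).
  x = 5: rhs = 1, matching y values: 1, 12 (2 points).
  x = 6: rhs = 4, matching y values: 2, 11 (2 points).
  x = 7: rhs = 4, matching y values: 2, 11 (2 points).
  x = 8: rhs = 7, matching y values: none (0 points).
  x = 9: rhs = 6, matching y values: none (0 points).
  x = 10: rhs = 7, matching y values: none (0 points).
  x = 11: rhs = 3, matching y values: 4, 9 (2 points).
  x = 12: rhs = 0, matching y values: 0 (1 points).
Total affine count: 13.
Full point count |E(F_13)| = 13 + 1 = 14.
Hasse bound: |14 − (13+1)| = |0| = 0 ≤ 2√13 ≈ 7.2111 ✓.


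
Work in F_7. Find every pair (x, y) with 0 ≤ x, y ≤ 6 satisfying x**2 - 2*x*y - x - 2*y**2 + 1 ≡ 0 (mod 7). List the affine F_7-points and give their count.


Affine F_7-points: {(0, 2), (0, 5), (3, 0), (3, 4), (4, 5), (5, 0), (5, 2), (6, 4)}; count = 8.

For each of the 49 pairs (x, y) ∈ F_7², evaluate f(x, y) mod 7. Record the zeros.
  x = 0: [0↦1, 1↦6, 2↦0, 3↦4, 4↦4, 5↦0, 6↦6]  zeros at y ∈ {2, 5}
  x = 1: [0↦1, 1↦4, 2↦3, 3↦5, 4↦3, 5↦4, 6↦1]  zeros at y ∈ ∅
  x = 2: [0↦3, 1↦4, 2↦1, 3↦1, 4↦4, 5↦3, 6↦5]  zeros at y ∈ ∅
  x = 3: [0↦0, 1↦6, 2↦1, 3↦6, 4↦0, 5↦4, 6↦4]  zeros at y ∈ {0, 4}
  x = 4: [0↦6, 1↦3, 2↦3, 3↦6, 4↦5, 5↦0, 6↦5]  zeros at y ∈ {5}
  x = 5: [0↦0, 1↦2, 2↦0, 3↦1, 4↦5, 5↦5, 6↦1]  zeros at y ∈ {0, 2}
  x = 6: [0↦3, 1↦3, 2↦6, 3↦5, 4↦0, 5↦5, 6↦6]  zeros at y ∈ {4}
Collecting zeros: affine points = {(0, 2), (0, 5), (3, 0), (3, 4), (4, 5), (5, 0), (5, 2), (6, 4)}.
Total count |C(F_7)_aff| = 8.


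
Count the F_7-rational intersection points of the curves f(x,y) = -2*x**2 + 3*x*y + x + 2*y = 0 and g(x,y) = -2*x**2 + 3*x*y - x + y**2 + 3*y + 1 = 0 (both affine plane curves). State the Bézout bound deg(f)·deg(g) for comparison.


Common zeros: {(4, 0), (4, 6), (5, 1)}; count = 3; Bézout bound = 4.

deg(f) = 2, deg(g) = 2, so Bézout bound = 4.
Scan x ∈ F_7. For each x, list the y ∈ F_7 with f(x, y) ≡ 0 and those with g(x, y) ≡ 0 (mod 7); the common zeros in that column are the intersection.
  x = 0: f ≡ 0 at y ∈ {0}; g ≡ 0 at y ∈ ∅; common: ∅.
  x = 1: f ≡ 0 at y ∈ {3}; g ≡ 0 at y ∈ {2, 6}; common: ∅.
  x = 2: f ≡ 0 at y ∈ {6}; g ≡ 0 at y ∈ ∅; common: ∅.
  x = 3: f ≡ 0 at y ∈ {2}; g ≡ 0 at y ∈ {1}; common: ∅.
  x = 4: f ≡ 0 at y ∈ {0, 1, 2, 3, 4, 5, 6}; g ≡ 0 at y ∈ {0, 6}; common: {0, 6}.
  x = 5: f ≡ 0 at y ∈ {1}; g ≡ 0 at y ∈ {1, 2}; common: {1}.
  x = 6: f ≡ 0 at y ∈ {4}; g ≡ 0 at y ∈ {0}; common: ∅.
Collecting: common zeros = {(4, 0), (4, 6), (5, 1)}, so the count is 3.
Comparison with the Bézout bound: 3 ≤ 4 = deg(f)·deg(g), as expected for curves with no common component (the affine F_7-count falls short of the bound because intersections may lie at infinity, over extension fields, or carry multiplicity).


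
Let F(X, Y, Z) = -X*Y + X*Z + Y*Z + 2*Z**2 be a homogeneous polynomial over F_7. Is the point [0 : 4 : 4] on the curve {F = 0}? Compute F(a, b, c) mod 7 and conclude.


F(0,4,4) ≡ 6 (mod 7); P is NOT on the curve.

Evaluate F(0, 4, 4) term-by-term (mod 7).
  -X*Y ↦ -1·0·4·1 = 0
  X*Z ↦ 1·0·1·4 = 0
  Y*Z ↦ 1·1·4·4 = 16
  2*Z**2 ↦ 2·1·1·16 = 32
Sum: F(0, 4, 4) = (0) + (0) + (16) + (32) = 48.
Reducing mod 7: 48 ≡ 6 (mod 7).
Since F(a, b, c) ≡ 6 ≠ 0 (mod 7), P does NOT lie on the curve.


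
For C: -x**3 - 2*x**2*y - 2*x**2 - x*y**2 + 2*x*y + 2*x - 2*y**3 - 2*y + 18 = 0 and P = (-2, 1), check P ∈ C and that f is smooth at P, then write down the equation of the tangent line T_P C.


Tangent line at P: 7*x - 16*y + 30 = 0.

Step 1: f(-2, 1) = 0, so P lies on C.
Step 2: partial derivatives
  f_x(x, y) = -3*x**2 - 4*x*y - 4*x - y**2 + 2*y + 2, f_y(x, y) = -2*x**2 - 2*x*y + 2*x - 6*y**2 - 2.
  f_x(P) = 7, f_y(P) = -16 (gradient nonzero, so P is smooth).
Step 3: tangent line at P: 7·(x − -2) + -16·(y − 1) = 0.
Expanding: 7*x - 16*y + 30 = 0.


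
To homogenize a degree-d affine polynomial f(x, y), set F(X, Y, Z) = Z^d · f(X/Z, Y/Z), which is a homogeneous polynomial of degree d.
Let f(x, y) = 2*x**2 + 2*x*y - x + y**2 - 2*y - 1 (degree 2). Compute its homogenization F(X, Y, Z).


F(X, Y, Z) = 2*X**2 + 2*X*Y - X*Z + Y**2 - 2*Y*Z - Z**2

deg(f) = 2.
Substitute x = X/Z, y = Y/Z into f, then multiply by Z^2.
  monomial 2·x^2·y^0 ↦ 2·X^2·Y^0·Z^0.
  monomial 2·x^1·y^1 ↦ 2·X^1·Y^1·Z^0.
  monomial -1·x^1·y^0 ↦ -1·X^1·Y^0·Z^1.
  monomial 1·x^0·y^2 ↦ 1·X^0·Y^2·Z^0.
  monomial -2·x^0·y^1 ↦ -2·X^0·Y^1·Z^1.
  monomial -1·x^0·y^0 ↦ -1·X^0·Y^0·Z^2.
Collecting: F(X, Y, Z) = 2*X**2 + 2*X*Y - X*Z + Y**2 - 2*Y*Z - Z**2.
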